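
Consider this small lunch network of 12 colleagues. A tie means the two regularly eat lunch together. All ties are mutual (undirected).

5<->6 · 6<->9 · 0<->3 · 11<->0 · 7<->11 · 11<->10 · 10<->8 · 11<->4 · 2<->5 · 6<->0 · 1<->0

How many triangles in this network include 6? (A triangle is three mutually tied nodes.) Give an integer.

6's neighbors are 0, 5, and 9, but none of them are tied to each other, so no triangle contains 6.

0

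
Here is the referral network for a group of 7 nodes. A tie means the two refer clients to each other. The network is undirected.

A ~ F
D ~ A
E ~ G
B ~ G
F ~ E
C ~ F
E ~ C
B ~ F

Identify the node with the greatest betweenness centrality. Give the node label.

Unnormalized betweenness of each node: A:5, B:3/2, C:0, D:0, E:5/2, F:19/2, G:1/2.
F has the largest value, 19/2, making it the main broker — the node through which the most shortest paths run.

F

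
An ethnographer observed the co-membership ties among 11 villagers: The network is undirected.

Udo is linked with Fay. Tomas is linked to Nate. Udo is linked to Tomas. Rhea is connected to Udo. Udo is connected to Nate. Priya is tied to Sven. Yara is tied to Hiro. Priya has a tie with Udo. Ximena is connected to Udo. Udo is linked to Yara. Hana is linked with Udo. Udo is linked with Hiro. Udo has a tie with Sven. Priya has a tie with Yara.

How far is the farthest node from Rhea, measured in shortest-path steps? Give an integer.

Distances from Rhea: Fay:2, Hana:2, Hiro:2, Nate:2, Priya:2, Sven:2, Tomas:2, Udo:1, Ximena:2, Yara:2.
The largest is 2 (to Sven, Fay, Nate, Hiro, Ximena, Yara, Hana, Tomas, and Priya), so the eccentricity of Rhea is 2.

2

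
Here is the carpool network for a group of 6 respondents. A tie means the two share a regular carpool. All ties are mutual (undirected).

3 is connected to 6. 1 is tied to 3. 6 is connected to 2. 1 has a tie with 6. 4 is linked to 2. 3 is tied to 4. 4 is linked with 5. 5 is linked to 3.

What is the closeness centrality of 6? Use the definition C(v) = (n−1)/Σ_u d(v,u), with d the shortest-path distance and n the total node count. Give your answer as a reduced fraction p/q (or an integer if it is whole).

Distances from 6: 1:1, 2:1, 3:1, 4:2, 5:2. Sum = 7.
n = 6, so closeness = 5/7.

5/7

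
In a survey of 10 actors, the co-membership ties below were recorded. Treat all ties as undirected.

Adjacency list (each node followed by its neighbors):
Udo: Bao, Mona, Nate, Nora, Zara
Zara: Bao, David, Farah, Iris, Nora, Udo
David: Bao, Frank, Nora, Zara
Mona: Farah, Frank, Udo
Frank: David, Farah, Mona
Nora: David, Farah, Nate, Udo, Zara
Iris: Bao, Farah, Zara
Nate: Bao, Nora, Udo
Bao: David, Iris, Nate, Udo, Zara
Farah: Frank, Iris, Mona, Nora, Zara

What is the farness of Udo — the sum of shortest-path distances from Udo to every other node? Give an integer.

Distances from Udo: Bao:1, David:2, Farah:2, Frank:2, Iris:2, Mona:1, Nate:1, Nora:1, Zara:1.
Sum = 1 + 2 + 2 + 2 + 2 + 1 + 1 + 1 + 1 = 13.

13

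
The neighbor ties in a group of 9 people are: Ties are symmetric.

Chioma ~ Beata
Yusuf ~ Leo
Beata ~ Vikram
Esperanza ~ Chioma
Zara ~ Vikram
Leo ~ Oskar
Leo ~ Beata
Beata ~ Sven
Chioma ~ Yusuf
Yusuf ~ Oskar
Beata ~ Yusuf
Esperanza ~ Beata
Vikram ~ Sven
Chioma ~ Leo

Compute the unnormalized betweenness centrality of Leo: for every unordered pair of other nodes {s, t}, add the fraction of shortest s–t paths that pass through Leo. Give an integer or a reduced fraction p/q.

3

Pairs whose geodesics pass through Leo — Zara–Oskar: 1/2; Vikram–Oskar: 1/2; Sven–Oskar: 1/2; Beata–Oskar: 1/2; Chioma–Oskar: 1/2; Oskar–Esperanza: 2/4.
All other pairs contribute 0.
Summing the contributions gives betweenness(Leo) = 3.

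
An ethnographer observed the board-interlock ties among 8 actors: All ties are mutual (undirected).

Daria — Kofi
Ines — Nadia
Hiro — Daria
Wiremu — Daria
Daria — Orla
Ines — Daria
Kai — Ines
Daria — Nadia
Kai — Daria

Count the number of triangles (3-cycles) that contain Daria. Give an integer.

Daria's neighbors: Hiro, Ines, Kai, Kofi, Nadia, Orla, and Wiremu.
Neighbor pairs that are themselves tied: Daria–Ines–Kai; Daria–Ines–Nadia. Each forms one triangle with Daria, for 2 in total.

2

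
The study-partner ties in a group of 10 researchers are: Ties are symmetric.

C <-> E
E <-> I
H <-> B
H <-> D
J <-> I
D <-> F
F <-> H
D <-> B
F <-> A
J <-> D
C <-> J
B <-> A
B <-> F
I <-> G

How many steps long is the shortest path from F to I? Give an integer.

3

One shortest route is F – D – J – I, which uses 3 edges, and at distance 2 from F we only reach {J}, which does not include I. So d(F,I) = 3.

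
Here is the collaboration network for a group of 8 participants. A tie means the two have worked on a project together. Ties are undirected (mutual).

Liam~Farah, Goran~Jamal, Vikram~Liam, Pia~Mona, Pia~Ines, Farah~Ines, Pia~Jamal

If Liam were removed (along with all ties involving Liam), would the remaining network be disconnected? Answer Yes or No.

Yes

Removing Liam leaves {Vikram} with no path to {Farah, Goran, Ines, Jamal, Mona, and Pia}, so the network splits into 2 components. Liam is a cut vertex.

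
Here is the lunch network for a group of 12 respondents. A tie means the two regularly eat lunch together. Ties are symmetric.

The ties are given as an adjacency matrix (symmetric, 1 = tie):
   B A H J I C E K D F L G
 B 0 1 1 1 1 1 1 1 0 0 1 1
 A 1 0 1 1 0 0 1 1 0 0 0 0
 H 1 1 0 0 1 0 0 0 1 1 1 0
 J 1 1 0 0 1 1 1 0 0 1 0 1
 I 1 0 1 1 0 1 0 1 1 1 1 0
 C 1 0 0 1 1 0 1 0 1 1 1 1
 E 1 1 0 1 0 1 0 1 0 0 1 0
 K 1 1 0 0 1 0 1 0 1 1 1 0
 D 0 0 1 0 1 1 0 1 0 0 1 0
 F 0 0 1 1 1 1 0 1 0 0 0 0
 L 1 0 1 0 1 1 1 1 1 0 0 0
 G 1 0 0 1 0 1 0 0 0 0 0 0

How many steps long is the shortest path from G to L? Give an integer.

2

One shortest route is G – B – L, which uses 2 edges, and G and L are not directly tied, so nothing shorter exists. So d(G,L) = 2.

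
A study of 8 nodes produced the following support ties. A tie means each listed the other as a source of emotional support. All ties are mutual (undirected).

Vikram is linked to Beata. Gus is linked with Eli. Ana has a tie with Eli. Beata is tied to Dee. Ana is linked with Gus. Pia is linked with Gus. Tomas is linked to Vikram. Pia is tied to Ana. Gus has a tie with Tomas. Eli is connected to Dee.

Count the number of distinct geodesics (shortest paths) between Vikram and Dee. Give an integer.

The shortest distance is 2, and the only length-2 path is Vikram–Beata–Dee. So there is exactly 1 shortest path.

1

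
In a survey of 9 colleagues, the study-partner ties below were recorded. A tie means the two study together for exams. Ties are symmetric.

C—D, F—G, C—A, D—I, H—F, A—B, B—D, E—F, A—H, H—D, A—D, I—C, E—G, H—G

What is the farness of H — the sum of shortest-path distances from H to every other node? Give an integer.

Distances from H: A:1, B:2, C:2, D:1, E:2, F:1, G:1, I:2.
Sum = 1 + 2 + 2 + 1 + 2 + 1 + 1 + 2 = 12.

12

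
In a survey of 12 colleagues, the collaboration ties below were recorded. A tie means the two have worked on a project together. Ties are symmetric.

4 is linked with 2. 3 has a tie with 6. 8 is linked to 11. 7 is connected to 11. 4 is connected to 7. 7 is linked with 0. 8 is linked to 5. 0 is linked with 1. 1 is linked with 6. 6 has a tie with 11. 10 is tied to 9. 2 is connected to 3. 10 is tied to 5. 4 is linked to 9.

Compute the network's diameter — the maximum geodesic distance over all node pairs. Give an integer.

5

Eccentricity of each node (its greatest distance to any other): 0:4, 1:5, 2:4, 3:4, 4:3, 5:4, 6:4, 7:3, 8:4, 9:4, 10:5, 11:3.
The maximum eccentricity is 5, realized for instance by the pair 1–10 via 1 – 6 – 11 – 8 – 5 – 10. So the diameter is 5.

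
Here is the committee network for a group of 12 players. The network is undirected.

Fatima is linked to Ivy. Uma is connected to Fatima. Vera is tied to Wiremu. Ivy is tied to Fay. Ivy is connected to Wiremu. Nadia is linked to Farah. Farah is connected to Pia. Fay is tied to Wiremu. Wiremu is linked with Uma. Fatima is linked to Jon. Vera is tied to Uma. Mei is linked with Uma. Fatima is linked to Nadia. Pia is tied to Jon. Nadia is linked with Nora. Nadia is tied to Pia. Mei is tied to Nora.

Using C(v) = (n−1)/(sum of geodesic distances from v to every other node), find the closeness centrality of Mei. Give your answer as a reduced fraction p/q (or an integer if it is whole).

Distances from Mei: Farah:3, Fatima:2, Fay:3, Ivy:3, Jon:3, Nadia:2, Nora:1, Pia:3, Uma:1, Vera:2, Wiremu:2. Sum = 25.
n = 12, so closeness = 11/25.

11/25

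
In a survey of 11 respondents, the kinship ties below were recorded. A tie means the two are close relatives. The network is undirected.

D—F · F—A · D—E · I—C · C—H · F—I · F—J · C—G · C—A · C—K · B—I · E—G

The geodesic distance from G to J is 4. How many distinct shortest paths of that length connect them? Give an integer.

3

The shortest distance is 4. The length-4 paths are: G–E–D–F–J; G–C–A–F–J; G–C–I–F–J.
That gives 3 distinct shortest paths.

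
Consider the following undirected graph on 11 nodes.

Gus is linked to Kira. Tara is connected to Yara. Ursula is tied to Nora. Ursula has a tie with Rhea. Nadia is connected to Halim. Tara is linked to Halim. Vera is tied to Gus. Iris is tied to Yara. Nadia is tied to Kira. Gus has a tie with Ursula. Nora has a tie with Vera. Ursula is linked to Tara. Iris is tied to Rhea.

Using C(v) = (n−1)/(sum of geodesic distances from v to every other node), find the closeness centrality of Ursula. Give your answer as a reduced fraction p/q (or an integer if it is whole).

Distances from Ursula: Gus:1, Halim:2, Iris:2, Kira:2, Nadia:3, Nora:1, Rhea:1, Tara:1, Vera:2, Yara:2. Sum = 17.
n = 11, so closeness = 10/17.

10/17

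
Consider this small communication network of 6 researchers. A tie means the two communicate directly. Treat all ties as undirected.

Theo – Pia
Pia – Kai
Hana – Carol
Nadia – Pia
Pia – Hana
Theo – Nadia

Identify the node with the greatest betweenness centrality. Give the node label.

Pia

Unnormalized betweenness of each node: Carol:0, Hana:4, Kai:0, Nadia:0, Pia:8, Theo:0.
Pia has the largest value, 8, making it the main broker — the node through which the most shortest paths run.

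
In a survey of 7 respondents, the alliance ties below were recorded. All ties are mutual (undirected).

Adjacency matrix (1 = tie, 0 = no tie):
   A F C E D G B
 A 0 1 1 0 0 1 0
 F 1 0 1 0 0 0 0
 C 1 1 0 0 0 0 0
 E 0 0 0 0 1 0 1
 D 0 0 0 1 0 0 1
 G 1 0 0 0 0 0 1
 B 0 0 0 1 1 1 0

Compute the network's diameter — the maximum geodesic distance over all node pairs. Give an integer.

4

Eccentricity of each node (its greatest distance to any other): A:3, B:3, C:4, D:4, E:4, F:4, G:2.
The maximum eccentricity is 4, realized for instance by the pair F–E via F – A – G – B – E. So the diameter is 4.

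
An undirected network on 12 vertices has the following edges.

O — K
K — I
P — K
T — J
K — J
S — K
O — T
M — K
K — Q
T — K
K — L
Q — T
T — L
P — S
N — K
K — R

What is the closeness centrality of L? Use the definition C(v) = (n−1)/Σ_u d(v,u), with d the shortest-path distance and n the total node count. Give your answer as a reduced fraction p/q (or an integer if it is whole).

Distances from L: I:2, J:2, K:1, M:2, N:2, O:2, P:2, Q:2, R:2, S:2, T:1. Sum = 20.
n = 12, so closeness = 11/20.

11/20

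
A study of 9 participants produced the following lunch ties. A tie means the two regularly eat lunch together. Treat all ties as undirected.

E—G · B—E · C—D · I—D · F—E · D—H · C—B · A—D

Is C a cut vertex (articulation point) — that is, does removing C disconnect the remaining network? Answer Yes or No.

Removing C leaves {A, D, H, and I} with no path to {B, E, F, and G}, so the network splits into 2 components. C is a cut vertex.

Yes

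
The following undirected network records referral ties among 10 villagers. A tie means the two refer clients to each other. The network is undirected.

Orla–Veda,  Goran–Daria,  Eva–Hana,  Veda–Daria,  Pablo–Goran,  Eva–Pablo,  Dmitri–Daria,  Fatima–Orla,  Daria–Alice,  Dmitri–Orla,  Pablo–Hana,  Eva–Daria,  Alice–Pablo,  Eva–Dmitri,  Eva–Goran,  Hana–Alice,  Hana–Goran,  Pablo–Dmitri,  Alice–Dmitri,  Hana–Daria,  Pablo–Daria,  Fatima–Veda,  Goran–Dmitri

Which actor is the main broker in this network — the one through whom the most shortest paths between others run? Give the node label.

Daria

Unnormalized betweenness of each node: Alice:11/30, Daria:143/15, Dmitri:47/6, Eva:11/30, Fatima:0, Goran:11/30, Hana:1/2, Orla:7/2, Pablo:13/15, Veda:14/3.
Daria has the largest value, 143/15, making it the main broker — the node through which the most shortest paths run.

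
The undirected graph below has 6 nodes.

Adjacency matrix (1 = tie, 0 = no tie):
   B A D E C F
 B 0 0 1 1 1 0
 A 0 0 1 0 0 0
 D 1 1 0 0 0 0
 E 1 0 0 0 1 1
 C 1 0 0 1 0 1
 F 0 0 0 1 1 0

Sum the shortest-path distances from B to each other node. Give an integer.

Distances from B: A:2, C:1, D:1, E:1, F:2.
Sum = 2 + 1 + 1 + 1 + 2 = 7.

7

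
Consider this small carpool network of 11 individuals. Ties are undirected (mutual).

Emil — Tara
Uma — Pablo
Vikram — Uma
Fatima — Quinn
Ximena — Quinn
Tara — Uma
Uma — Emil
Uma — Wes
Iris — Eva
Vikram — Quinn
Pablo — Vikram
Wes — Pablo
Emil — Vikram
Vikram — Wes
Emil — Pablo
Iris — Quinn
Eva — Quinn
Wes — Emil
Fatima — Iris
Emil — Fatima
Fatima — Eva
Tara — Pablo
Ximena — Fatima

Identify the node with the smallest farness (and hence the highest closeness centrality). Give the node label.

Farness (sum of distances to all others) for each node — Emil:14, Eva:21, Fatima:15, Iris:21, Pablo:18, Quinn:16, Tara:21, Uma:18, Vikram:15, Wes:19, Ximena:22.
The smallest farness is 14, for Emil, so Emil has the highest closeness.

Emil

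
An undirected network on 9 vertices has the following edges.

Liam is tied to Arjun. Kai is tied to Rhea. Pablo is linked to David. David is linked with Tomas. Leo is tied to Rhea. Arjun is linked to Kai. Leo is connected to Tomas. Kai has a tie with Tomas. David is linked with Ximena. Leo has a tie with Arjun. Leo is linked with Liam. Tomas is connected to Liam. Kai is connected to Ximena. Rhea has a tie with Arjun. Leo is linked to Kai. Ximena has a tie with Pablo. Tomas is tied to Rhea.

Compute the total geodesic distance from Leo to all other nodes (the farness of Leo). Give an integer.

Distances from Leo: Arjun:1, David:2, Kai:1, Liam:1, Pablo:3, Rhea:1, Tomas:1, Ximena:2.
Sum = 1 + 2 + 1 + 1 + 3 + 1 + 1 + 2 = 12.

12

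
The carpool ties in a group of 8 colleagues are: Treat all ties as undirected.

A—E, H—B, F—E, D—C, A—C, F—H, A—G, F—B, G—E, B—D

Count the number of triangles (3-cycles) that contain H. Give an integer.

H's neighbors: B and F.
Neighbor pairs that are themselves tied: H–B–F. Each forms one triangle with H, for 1 in total.

1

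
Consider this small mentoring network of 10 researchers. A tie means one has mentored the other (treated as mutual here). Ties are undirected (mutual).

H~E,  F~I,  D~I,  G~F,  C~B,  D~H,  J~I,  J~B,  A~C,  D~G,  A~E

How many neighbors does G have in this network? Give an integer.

2

G is directly tied to D and F. That is 2 neighbors, so the degree of G is 2.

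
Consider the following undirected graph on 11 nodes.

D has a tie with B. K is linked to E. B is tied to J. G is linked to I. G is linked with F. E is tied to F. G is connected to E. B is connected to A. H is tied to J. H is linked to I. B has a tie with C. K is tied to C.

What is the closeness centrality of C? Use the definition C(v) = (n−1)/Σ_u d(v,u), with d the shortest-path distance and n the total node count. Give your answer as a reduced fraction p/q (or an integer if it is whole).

10/23

Distances from C: A:2, B:1, D:2, E:2, F:3, G:3, H:3, I:4, J:2, K:1. Sum = 23.
n = 11, so closeness = 10/23.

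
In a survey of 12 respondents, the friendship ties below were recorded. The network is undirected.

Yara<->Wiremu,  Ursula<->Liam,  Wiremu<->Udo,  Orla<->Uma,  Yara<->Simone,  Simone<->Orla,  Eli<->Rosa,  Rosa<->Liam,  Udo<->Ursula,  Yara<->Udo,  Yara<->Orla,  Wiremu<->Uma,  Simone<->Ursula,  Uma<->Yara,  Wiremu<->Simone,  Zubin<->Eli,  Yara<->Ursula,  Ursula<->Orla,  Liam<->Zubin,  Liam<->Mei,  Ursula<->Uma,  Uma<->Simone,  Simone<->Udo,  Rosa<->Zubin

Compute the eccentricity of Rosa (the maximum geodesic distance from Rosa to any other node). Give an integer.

Distances from Rosa: Eli:1, Liam:1, Mei:2, Orla:3, Simone:3, Udo:3, Uma:3, Ursula:2, Wiremu:4, Yara:3, Zubin:1.
The largest is 4 (to Wiremu), so the eccentricity of Rosa is 4.

4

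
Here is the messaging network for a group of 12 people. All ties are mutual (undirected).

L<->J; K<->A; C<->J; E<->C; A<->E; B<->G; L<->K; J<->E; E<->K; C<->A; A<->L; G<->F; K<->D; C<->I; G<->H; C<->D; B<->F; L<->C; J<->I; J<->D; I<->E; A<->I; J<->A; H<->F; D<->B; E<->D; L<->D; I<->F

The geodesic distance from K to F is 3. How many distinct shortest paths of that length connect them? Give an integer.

The shortest distance is 3. The length-3 paths are: K–D–B–F; K–E–I–F; K–A–I–F.
That gives 3 distinct shortest paths.

3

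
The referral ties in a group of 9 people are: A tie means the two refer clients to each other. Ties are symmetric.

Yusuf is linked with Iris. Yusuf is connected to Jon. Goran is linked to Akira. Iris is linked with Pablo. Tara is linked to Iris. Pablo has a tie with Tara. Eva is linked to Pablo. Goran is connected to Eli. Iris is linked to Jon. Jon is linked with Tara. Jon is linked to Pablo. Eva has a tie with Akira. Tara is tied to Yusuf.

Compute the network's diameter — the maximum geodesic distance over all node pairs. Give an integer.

Eccentricity of each node (its greatest distance to any other): Akira:4, Eli:6, Eva:3, Goran:5, Iris:5, Jon:5, Pablo:4, Tara:5, Yusuf:6.
The maximum eccentricity is 6, realized for instance by the pair Eli–Yusuf via Eli – Goran – Akira – Eva – Pablo – Jon – Yusuf. So the diameter is 6.

6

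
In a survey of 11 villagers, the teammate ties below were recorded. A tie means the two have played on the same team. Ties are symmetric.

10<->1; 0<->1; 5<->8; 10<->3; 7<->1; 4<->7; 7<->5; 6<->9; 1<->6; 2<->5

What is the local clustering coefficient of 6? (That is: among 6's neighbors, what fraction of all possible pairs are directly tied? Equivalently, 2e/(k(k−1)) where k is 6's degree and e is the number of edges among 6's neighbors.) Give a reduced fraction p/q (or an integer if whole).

6's neighbors: 1 and 9 (k = 2).
Possible neighbor pairs: C(2,2) = 1. Edges among them: none → e = 0.
Clustering(6) = 0/1.

0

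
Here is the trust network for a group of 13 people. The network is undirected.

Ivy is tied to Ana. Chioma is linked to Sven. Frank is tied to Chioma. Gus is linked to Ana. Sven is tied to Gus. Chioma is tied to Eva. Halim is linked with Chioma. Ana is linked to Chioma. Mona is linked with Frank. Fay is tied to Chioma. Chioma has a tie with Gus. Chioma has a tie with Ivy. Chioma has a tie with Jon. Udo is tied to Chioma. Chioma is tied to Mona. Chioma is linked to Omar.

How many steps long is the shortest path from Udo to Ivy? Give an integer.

One shortest route is Udo – Chioma – Ivy, which uses 2 edges, and Udo and Ivy are not directly tied, so nothing shorter exists. So d(Udo,Ivy) = 2.

2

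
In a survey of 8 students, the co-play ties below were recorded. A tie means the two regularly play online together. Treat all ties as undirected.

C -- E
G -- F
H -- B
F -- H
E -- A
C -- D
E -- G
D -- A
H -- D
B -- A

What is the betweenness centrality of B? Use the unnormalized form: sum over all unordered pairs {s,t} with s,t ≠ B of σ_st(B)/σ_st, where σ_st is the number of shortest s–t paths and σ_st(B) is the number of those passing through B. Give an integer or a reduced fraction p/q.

Pairs whose geodesics pass through B — E–H: 1/4; A–H: 1/2; A–F: 1/3.
All other pairs contribute 0.
Summing the contributions gives betweenness(B) = 13/12.

13/12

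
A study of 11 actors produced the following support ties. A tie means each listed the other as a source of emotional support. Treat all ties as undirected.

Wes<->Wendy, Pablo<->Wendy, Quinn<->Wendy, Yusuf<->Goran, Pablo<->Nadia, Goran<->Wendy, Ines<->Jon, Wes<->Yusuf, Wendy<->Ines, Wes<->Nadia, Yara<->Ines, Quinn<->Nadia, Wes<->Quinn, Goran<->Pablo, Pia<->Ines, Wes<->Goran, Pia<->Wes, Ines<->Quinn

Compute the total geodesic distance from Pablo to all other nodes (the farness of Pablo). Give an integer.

Distances from Pablo: Goran:1, Ines:2, Jon:3, Nadia:1, Pia:3, Quinn:2, Wendy:1, Wes:2, Yara:3, Yusuf:2.
Sum = 1 + 2 + 3 + 1 + 3 + 2 + 1 + 2 + 3 + 2 = 20.

20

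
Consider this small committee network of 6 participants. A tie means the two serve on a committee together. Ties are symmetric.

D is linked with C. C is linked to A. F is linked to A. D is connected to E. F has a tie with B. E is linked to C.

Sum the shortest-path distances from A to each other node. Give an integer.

8

Distances from A: B:2, C:1, D:2, E:2, F:1.
Sum = 2 + 1 + 2 + 2 + 1 = 8.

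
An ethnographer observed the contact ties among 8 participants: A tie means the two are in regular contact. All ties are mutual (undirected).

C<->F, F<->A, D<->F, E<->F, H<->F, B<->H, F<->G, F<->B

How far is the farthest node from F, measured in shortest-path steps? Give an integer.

Distances from F: A:1, B:1, C:1, D:1, E:1, G:1, H:1.
The largest is 1 (to D, E, G, C, A, B, and H), so the eccentricity of F is 1.

1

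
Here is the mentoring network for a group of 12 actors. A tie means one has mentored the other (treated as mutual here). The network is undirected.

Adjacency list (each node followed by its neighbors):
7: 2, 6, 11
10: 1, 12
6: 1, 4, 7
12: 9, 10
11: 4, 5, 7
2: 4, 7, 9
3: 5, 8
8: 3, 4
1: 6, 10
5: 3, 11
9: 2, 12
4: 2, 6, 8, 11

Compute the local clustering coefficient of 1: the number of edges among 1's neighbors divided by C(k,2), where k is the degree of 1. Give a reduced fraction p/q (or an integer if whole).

0

1's neighbors: 6 and 10 (k = 2).
Possible neighbor pairs: C(2,2) = 1. Edges among them: none → e = 0.
Clustering(1) = 0/1.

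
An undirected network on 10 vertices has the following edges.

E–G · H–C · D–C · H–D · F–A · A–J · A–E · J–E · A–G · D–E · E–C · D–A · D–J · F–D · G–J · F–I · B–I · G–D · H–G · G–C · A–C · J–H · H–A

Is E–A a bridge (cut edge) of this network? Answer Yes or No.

No

Even without that edge, E still reaches A via E – J – A, so the network stays connected. Not a bridge.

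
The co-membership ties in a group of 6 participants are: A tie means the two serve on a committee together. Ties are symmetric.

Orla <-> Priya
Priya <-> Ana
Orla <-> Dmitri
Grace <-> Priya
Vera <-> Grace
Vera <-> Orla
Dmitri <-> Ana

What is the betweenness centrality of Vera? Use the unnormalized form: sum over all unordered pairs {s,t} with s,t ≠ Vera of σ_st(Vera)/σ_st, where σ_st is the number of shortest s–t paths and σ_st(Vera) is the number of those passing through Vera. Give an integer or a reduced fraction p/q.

Pairs whose geodesics pass through Vera — Orla–Grace: 1/2; Dmitri–Grace: 1/3.
All other pairs contribute 0.
Summing the contributions gives betweenness(Vera) = 5/6.

5/6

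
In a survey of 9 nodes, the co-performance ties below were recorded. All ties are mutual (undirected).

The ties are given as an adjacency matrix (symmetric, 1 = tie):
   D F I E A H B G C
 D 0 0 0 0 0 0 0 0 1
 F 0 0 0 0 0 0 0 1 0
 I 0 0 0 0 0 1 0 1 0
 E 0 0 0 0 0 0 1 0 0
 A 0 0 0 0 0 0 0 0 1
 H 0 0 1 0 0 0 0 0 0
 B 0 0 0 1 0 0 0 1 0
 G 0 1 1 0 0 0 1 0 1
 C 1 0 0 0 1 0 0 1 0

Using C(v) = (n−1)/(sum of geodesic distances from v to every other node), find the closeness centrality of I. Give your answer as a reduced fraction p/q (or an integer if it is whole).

8/17

Distances from I: A:3, B:2, C:2, D:3, E:3, F:2, G:1, H:1. Sum = 17.
n = 9, so closeness = 8/17.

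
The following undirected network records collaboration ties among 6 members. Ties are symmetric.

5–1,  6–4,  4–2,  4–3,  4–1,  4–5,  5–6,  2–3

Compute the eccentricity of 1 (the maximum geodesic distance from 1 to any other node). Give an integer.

Distances from 1: 2:2, 3:2, 4:1, 5:1, 6:2.
The largest is 2 (to 3, 6, and 2), so the eccentricity of 1 is 2.

2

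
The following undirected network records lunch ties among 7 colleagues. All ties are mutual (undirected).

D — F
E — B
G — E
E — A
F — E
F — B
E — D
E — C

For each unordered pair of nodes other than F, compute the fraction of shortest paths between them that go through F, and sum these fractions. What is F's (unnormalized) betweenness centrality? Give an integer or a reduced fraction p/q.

1/2

Pairs whose geodesics pass through F — B–D: 1/2.
All other pairs contribute 0.
Summing the contributions gives betweenness(F) = 1/2.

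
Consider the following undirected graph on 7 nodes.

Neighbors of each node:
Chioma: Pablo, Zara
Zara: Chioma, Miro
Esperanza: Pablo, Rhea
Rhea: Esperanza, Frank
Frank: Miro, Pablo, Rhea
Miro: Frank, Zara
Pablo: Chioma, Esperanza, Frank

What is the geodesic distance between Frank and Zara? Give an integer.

2

One shortest route is Frank – Miro – Zara, which uses 2 edges, and Frank and Zara are not directly tied, so nothing shorter exists. So d(Frank,Zara) = 2.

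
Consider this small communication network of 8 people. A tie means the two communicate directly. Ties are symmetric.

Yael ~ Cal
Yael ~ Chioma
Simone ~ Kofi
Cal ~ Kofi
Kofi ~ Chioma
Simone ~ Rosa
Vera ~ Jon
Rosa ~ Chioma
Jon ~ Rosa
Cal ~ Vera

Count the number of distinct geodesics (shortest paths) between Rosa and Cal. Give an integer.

4

The shortest distance is 3. The length-3 paths are: Rosa–Chioma–Yael–Cal; Rosa–Chioma–Kofi–Cal; Rosa–Simone–Kofi–Cal; Rosa–Jon–Vera–Cal.
That gives 4 distinct shortest paths.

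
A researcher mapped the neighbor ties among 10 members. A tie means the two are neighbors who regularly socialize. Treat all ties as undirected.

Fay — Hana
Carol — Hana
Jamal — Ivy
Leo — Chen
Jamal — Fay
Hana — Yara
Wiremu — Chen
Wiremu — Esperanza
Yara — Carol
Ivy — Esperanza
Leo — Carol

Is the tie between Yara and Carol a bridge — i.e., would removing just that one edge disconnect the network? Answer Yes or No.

No

Even without that edge, Yara still reaches Carol via Yara – Hana – Carol, so the network stays connected. Not a bridge.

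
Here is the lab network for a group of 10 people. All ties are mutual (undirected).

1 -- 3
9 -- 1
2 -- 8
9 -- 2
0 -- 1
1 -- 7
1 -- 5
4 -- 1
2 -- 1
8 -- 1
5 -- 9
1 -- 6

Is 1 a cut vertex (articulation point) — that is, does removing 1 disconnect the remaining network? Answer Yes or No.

Yes

Removing 1 leaves {2, 5, 8, and 9} with no path to {7}, so the network splits into 6 components. 1 is a cut vertex.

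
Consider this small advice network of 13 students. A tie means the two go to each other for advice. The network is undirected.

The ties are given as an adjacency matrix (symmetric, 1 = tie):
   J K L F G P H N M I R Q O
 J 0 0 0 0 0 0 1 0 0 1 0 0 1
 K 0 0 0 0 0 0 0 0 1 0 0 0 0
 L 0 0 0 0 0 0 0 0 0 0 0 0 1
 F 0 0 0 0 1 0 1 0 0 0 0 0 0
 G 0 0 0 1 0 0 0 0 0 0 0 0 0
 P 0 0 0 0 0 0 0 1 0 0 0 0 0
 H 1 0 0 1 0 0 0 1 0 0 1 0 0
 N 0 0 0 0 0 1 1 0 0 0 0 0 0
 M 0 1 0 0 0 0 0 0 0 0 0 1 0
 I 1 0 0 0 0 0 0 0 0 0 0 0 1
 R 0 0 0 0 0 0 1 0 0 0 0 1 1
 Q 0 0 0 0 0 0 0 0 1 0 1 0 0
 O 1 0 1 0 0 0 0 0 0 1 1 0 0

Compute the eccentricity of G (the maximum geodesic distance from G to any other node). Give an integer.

6

Distances from G: F:1, H:2, I:4, J:3, K:6, L:5, M:5, N:3, O:4, P:4, Q:4, R:3.
The largest is 6 (to K), so the eccentricity of G is 6.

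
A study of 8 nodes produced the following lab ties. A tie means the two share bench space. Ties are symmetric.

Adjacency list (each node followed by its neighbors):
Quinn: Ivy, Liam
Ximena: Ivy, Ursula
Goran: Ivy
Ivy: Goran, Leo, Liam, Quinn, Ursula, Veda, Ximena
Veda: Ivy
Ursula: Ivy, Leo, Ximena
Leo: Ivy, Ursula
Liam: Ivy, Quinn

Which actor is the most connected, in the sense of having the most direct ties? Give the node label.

Ivy

Degrees — Goran:1, Ivy:7, Leo:2, Liam:2, Quinn:2, Ursula:3, Veda:1, Ximena:2.
The maximum is 7, attained only by Ivy.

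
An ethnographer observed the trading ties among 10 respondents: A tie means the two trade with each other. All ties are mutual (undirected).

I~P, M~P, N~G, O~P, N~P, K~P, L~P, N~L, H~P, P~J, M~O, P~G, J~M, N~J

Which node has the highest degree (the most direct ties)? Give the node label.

P

Degrees — G:2, H:1, I:1, J:3, K:1, L:2, M:3, N:4, O:2, P:9.
The maximum is 9, attained only by P.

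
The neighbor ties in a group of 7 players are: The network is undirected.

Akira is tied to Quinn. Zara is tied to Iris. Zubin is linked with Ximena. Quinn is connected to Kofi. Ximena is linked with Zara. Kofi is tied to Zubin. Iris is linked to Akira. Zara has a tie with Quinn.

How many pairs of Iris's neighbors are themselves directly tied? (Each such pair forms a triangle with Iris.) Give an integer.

Iris's neighbors are Akira and Zara, but none of them are tied to each other, so no triangle contains Iris.

0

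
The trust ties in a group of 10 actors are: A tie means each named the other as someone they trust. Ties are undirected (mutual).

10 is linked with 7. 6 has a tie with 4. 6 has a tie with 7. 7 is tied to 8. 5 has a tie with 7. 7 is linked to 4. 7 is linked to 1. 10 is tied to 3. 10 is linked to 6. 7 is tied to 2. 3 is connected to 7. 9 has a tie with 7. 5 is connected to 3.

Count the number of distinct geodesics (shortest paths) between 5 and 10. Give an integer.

The shortest distance is 2. The length-2 paths are: 5–7–10; 5–3–10.
That gives 2 distinct shortest paths.

2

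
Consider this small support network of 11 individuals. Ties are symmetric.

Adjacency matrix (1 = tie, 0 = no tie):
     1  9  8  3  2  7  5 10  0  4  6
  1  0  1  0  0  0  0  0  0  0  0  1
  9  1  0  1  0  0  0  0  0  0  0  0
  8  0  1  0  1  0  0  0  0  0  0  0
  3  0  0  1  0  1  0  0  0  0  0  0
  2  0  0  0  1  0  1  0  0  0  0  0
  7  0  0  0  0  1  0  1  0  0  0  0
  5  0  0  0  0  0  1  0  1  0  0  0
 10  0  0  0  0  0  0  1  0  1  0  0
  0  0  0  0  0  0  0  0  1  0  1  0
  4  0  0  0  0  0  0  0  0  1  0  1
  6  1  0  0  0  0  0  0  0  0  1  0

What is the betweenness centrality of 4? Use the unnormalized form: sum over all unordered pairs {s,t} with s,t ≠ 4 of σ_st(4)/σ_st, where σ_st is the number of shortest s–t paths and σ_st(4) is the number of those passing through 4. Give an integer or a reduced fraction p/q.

Pairs whose geodesics pass through 4 — 1–5: 1; 1–10: 1; 1–0: 1; 9–10: 1; 9–0: 1; 8–0: 1; 7–6: 1; 5–6: 1; 10–6: 1; 0–6: 1.
All other pairs contribute 0.
Summing the contributions gives betweenness(4) = 10.

10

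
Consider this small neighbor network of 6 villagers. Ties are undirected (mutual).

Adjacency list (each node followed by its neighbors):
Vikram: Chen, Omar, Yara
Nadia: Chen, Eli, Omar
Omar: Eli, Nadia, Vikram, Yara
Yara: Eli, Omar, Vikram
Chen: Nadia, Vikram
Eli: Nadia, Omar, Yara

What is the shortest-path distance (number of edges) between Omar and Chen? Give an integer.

One shortest route is Omar – Vikram – Chen, which uses 2 edges, and Omar and Chen are not directly tied, so nothing shorter exists. So d(Omar,Chen) = 2.

2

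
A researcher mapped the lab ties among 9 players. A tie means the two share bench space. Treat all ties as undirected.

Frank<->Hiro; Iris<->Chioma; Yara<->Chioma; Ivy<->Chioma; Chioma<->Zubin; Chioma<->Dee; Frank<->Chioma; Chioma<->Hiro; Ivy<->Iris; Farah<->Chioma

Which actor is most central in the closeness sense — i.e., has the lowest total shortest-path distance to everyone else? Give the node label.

Chioma

Farness (sum of distances to all others) for each node — Chioma:8, Dee:15, Farah:15, Frank:14, Hiro:14, Iris:14, Ivy:14, Yara:15, Zubin:15.
The smallest farness is 8, for Chioma, so Chioma has the highest closeness.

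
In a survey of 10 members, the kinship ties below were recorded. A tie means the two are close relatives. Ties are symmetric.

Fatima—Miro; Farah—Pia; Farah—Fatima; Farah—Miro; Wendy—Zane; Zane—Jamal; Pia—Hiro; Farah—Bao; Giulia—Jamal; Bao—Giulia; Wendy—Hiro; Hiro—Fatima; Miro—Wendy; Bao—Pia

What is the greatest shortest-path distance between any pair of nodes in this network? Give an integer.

4

Eccentricity of each node (its greatest distance to any other): Bao:3, Farah:3, Fatima:4, Giulia:3, Hiro:3, Jamal:4, Miro:3, Pia:3, Wendy:3, Zane:3.
The maximum eccentricity is 4, realized for instance by the pair Fatima–Jamal via Fatima – Miro – Wendy – Zane – Jamal. So the diameter is 4.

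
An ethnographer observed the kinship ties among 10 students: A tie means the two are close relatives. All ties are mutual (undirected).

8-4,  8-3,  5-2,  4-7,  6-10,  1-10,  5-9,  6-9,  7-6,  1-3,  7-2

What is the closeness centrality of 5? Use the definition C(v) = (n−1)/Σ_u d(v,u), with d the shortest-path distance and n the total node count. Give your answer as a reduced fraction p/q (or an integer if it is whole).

9/25

Distances from 5: 1:4, 2:1, 3:5, 4:3, 6:2, 7:2, 8:4, 9:1, 10:3. Sum = 25.
n = 10, so closeness = 9/25.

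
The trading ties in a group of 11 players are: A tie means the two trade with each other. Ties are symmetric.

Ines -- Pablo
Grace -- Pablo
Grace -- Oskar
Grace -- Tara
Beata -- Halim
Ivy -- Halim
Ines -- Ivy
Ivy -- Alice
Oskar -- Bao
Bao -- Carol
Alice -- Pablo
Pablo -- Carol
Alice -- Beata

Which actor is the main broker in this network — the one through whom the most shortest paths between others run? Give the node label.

Unnormalized betweenness of each node: Alice:85/6, Bao:1, Beata:5/2, Carol:6, Grace:15, Halim:5/6, Ines:5, Ivy:20/3, Oskar:2, Pablo:167/6, Tara:0.
Pablo has the largest value, 167/6, making it the main broker — the node through which the most shortest paths run.

Pablo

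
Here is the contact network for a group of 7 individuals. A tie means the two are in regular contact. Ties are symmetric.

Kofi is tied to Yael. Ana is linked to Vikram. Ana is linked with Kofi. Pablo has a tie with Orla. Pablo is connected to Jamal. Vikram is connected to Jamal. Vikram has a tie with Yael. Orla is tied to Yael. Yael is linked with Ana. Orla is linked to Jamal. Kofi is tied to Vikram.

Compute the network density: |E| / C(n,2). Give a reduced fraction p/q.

There are 11 edges and 7 nodes, so the maximum possible is C(7,2) = 21.
Density = 11/21.

11/21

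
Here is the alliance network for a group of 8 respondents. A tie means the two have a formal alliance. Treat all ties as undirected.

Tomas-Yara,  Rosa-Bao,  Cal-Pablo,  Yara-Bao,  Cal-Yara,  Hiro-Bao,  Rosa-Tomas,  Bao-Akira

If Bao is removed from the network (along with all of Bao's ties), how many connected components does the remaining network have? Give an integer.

Without Bao, the remaining ties split the others into: {Hiro}; {Cal, Pablo, Rosa, Tomas, Yara}; {Akira}.
That's 3 separate components.

3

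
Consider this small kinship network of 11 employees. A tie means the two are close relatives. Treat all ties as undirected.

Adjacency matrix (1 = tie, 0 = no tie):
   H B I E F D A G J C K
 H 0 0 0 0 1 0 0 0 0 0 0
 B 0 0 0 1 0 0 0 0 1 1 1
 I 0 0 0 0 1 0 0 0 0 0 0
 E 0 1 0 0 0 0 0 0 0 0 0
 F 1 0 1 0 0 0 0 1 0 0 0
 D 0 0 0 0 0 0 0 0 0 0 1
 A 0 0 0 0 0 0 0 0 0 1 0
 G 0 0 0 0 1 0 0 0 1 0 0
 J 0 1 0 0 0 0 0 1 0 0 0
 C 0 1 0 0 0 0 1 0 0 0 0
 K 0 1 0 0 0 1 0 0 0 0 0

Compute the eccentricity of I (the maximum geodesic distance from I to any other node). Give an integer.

Distances from I: A:6, B:4, C:5, D:6, E:5, F:1, G:2, H:2, J:3, K:5.
The largest is 6 (to A and D), so the eccentricity of I is 6.

6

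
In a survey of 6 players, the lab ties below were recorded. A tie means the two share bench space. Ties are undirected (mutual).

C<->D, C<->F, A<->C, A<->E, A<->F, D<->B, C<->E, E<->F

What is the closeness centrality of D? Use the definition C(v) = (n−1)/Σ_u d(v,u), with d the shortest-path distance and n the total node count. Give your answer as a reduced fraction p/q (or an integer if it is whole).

Distances from D: A:2, B:1, C:1, E:2, F:2. Sum = 8.
n = 6, so closeness = 5/8.

5/8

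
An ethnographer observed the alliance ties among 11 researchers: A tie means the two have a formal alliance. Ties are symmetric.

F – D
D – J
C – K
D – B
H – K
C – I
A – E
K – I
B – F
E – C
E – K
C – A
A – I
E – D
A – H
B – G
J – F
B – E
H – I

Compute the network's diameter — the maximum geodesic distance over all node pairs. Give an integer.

Eccentricity of each node (its greatest distance to any other): A:3, B:3, C:3, D:3, E:2, F:4, G:4, H:4, I:4, J:4, K:3.
The maximum eccentricity is 4, realized for instance by the pair J–H via J – D – E – K – H. So the diameter is 4.

4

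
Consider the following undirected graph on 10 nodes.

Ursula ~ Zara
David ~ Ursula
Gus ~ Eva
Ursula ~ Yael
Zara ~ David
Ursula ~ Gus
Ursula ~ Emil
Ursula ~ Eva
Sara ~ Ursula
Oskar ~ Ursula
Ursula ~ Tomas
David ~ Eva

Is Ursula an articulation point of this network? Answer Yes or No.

Removing Ursula leaves {David, Eva, Gus, and Zara} with no path to {Tomas}, so the network splits into 6 components. Ursula is a cut vertex.

Yes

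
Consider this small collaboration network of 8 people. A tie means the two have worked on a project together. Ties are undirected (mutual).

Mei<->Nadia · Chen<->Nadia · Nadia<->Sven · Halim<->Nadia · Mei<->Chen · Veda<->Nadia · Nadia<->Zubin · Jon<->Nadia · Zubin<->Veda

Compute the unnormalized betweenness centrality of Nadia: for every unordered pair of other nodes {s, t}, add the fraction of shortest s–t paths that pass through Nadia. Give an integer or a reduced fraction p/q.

Pairs whose geodesics pass through Nadia — Mei–Veda: 1; Mei–Sven: 1; Mei–Zubin: 1; Mei–Halim: 1; Mei–Jon: 1; Veda–Sven: 1; Veda–Chen: 1; Veda–Halim: 1; Veda–Jon: 1; Sven–Chen: 1; Sven–Zubin: 1; Sven–Halim: 1; Sven–Jon: 1; Chen–Zubin: 1 … (+5 more pairs).
All other pairs contribute 0.
Summing the contributions gives betweenness(Nadia) = 19.

19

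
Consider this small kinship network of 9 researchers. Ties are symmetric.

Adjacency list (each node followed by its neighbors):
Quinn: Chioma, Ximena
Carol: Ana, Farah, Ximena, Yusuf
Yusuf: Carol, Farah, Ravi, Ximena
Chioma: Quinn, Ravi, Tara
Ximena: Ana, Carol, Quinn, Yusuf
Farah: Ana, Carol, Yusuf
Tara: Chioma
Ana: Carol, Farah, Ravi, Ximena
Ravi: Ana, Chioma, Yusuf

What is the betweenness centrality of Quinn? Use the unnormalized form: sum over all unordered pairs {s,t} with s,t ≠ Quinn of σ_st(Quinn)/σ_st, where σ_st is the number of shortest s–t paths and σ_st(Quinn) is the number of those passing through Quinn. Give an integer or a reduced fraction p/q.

Pairs whose geodesics pass through Quinn — Tara–Ximena: 1; Tara–Carol: 1/3; Ximena–Chioma: 1; Carol–Chioma: 1/3.
All other pairs contribute 0.
Summing the contributions gives betweenness(Quinn) = 8/3.

8/3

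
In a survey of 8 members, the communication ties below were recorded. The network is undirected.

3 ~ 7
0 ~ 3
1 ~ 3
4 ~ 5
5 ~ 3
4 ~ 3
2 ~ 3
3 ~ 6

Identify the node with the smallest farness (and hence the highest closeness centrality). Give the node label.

Farness (sum of distances to all others) for each node — 0:13, 1:13, 2:13, 3:7, 4:12, 5:12, 6:13, 7:13.
The smallest farness is 7, for 3, so 3 has the highest closeness.

3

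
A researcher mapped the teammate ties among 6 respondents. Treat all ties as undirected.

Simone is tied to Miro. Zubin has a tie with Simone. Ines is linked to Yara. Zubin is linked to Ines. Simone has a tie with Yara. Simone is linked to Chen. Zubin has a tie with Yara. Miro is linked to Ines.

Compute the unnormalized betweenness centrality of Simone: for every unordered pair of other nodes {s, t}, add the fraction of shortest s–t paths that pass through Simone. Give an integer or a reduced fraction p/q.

Pairs whose geodesics pass through Simone — Zubin–Miro: 1/2; Zubin–Chen: 1; Miro–Chen: 1; Miro–Yara: 1/2; Ines–Chen: 3/3; Chen–Yara: 1.
All other pairs contribute 0.
Summing the contributions gives betweenness(Simone) = 5.

5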